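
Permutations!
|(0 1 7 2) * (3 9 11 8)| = 4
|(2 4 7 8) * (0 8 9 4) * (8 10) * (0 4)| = 7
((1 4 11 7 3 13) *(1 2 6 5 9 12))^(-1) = (1 12 9 5 6 2 13 3 7 11 4) = [0, 12, 13, 7, 1, 6, 2, 11, 8, 5, 10, 4, 9, 3]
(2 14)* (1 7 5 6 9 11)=(1 7 5 6 9 11)(2 14)=[0, 7, 14, 3, 4, 6, 9, 5, 8, 11, 10, 1, 12, 13, 2]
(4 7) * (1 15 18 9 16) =(1 15 18 9 16)(4 7) =[0, 15, 2, 3, 7, 5, 6, 4, 8, 16, 10, 11, 12, 13, 14, 18, 1, 17, 9]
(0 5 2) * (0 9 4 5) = [0, 1, 9, 3, 5, 2, 6, 7, 8, 4] = (2 9 4 5)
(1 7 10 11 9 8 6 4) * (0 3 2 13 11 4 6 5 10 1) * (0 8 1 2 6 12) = (0 3 6 12)(1 7 2 13 11 9)(4 8 5 10) = [3, 7, 13, 6, 8, 10, 12, 2, 5, 1, 4, 9, 0, 11]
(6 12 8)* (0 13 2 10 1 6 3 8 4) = (0 13 2 10 1 6 12 4)(3 8) = [13, 6, 10, 8, 0, 5, 12, 7, 3, 9, 1, 11, 4, 2]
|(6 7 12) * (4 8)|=|(4 8)(6 7 12)|=6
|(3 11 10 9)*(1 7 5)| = 12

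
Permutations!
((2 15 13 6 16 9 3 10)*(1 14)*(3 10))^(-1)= (1 14)(2 10 9 16 6 13 15)= [0, 14, 10, 3, 4, 5, 13, 7, 8, 16, 9, 11, 12, 15, 1, 2, 6]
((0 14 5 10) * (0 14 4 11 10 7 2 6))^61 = (0 2 5 10 4 6 7 14 11) = [2, 1, 5, 3, 6, 10, 7, 14, 8, 9, 4, 0, 12, 13, 11]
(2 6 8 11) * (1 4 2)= (1 4 2 6 8 11)= [0, 4, 6, 3, 2, 5, 8, 7, 11, 9, 10, 1]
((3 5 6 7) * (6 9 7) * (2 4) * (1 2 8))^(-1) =(1 8 4 2)(3 7 9 5) =[0, 8, 1, 7, 2, 3, 6, 9, 4, 5]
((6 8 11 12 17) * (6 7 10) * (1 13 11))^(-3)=(1 10 12)(6 17 13)(7 11 8)=[0, 10, 2, 3, 4, 5, 17, 11, 7, 9, 12, 8, 1, 6, 14, 15, 16, 13]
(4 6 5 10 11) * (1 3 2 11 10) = (1 3 2 11 4 6 5) = [0, 3, 11, 2, 6, 1, 5, 7, 8, 9, 10, 4]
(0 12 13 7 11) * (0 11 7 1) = (0 12 13 1) = [12, 0, 2, 3, 4, 5, 6, 7, 8, 9, 10, 11, 13, 1]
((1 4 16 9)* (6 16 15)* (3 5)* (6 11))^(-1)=[0, 9, 2, 5, 1, 3, 11, 7, 8, 16, 10, 15, 12, 13, 14, 4, 6]=(1 9 16 6 11 15 4)(3 5)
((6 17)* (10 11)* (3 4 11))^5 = (3 4 11 10)(6 17) = [0, 1, 2, 4, 11, 5, 17, 7, 8, 9, 3, 10, 12, 13, 14, 15, 16, 6]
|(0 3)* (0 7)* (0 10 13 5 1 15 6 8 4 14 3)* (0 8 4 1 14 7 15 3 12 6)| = 40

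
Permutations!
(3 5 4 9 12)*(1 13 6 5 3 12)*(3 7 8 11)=[0, 13, 2, 7, 9, 4, 5, 8, 11, 1, 10, 3, 12, 6]=(1 13 6 5 4 9)(3 7 8 11)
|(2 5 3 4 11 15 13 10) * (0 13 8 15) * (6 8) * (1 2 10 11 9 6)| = |(0 13 11)(1 2 5 3 4 9 6 8 15)| = 9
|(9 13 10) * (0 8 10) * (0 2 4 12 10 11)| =6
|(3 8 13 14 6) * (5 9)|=10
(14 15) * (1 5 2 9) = (1 5 2 9)(14 15) = [0, 5, 9, 3, 4, 2, 6, 7, 8, 1, 10, 11, 12, 13, 15, 14]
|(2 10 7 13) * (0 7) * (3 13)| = |(0 7 3 13 2 10)| = 6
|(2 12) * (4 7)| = |(2 12)(4 7)| = 2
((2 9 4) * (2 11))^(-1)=(2 11 4 9)=[0, 1, 11, 3, 9, 5, 6, 7, 8, 2, 10, 4]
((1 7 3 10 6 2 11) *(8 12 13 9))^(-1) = (1 11 2 6 10 3 7)(8 9 13 12) = [0, 11, 6, 7, 4, 5, 10, 1, 9, 13, 3, 2, 8, 12]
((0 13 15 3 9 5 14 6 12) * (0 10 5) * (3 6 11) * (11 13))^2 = (0 3)(5 13 6 10 14 15 12)(9 11) = [3, 1, 2, 0, 4, 13, 10, 7, 8, 11, 14, 9, 5, 6, 15, 12]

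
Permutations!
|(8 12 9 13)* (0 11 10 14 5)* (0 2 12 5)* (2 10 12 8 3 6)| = 12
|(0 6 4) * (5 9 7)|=|(0 6 4)(5 9 7)|=3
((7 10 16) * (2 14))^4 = (7 10 16) = [0, 1, 2, 3, 4, 5, 6, 10, 8, 9, 16, 11, 12, 13, 14, 15, 7]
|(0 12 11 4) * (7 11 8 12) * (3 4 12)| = |(0 7 11 12 8 3 4)| = 7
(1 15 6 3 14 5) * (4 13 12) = (1 15 6 3 14 5)(4 13 12) = [0, 15, 2, 14, 13, 1, 3, 7, 8, 9, 10, 11, 4, 12, 5, 6]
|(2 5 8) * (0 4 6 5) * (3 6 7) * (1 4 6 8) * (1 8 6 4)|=8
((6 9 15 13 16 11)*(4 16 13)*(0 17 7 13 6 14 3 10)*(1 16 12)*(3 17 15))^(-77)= (0 3 6 7 14 16 12 15 10 9 13 17 11 1 4)= [3, 4, 2, 6, 0, 5, 7, 14, 8, 13, 9, 1, 15, 17, 16, 10, 12, 11]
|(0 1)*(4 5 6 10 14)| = |(0 1)(4 5 6 10 14)| = 10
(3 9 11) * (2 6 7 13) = (2 6 7 13)(3 9 11) = [0, 1, 6, 9, 4, 5, 7, 13, 8, 11, 10, 3, 12, 2]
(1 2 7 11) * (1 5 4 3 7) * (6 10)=(1 2)(3 7 11 5 4)(6 10)=[0, 2, 1, 7, 3, 4, 10, 11, 8, 9, 6, 5]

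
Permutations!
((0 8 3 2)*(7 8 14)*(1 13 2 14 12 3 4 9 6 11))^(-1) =(0 2 13 1 11 6 9 4 8 7 14 3 12) =[2, 11, 13, 12, 8, 5, 9, 14, 7, 4, 10, 6, 0, 1, 3]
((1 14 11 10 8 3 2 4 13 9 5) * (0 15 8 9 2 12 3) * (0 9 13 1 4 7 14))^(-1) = (0 1 4 5 9 8 15)(2 13 10 11 14 7)(3 12) = [1, 4, 13, 12, 5, 9, 6, 2, 15, 8, 11, 14, 3, 10, 7, 0]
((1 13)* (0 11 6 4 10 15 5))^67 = (0 10 11 15 6 5 4)(1 13) = [10, 13, 2, 3, 0, 4, 5, 7, 8, 9, 11, 15, 12, 1, 14, 6]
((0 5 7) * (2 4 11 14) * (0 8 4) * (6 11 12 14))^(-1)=(0 2 14 12 4 8 7 5)(6 11)=[2, 1, 14, 3, 8, 0, 11, 5, 7, 9, 10, 6, 4, 13, 12]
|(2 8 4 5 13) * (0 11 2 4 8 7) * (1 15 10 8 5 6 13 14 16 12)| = |(0 11 2 7)(1 15 10 8 5 14 16 12)(4 6 13)| = 24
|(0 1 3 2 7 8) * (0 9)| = |(0 1 3 2 7 8 9)| = 7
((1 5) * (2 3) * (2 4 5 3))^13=[0, 3, 2, 4, 5, 1]=(1 3 4 5)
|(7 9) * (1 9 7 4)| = |(1 9 4)| = 3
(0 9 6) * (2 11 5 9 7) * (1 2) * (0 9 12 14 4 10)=[7, 2, 11, 3, 10, 12, 9, 1, 8, 6, 0, 5, 14, 13, 4]=(0 7 1 2 11 5 12 14 4 10)(6 9)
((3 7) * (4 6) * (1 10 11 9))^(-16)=[0, 1, 2, 3, 4, 5, 6, 7, 8, 9, 10, 11]=(11)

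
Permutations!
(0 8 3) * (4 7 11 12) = (0 8 3)(4 7 11 12) = [8, 1, 2, 0, 7, 5, 6, 11, 3, 9, 10, 12, 4]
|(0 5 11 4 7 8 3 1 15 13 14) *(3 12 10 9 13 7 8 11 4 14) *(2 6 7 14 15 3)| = 14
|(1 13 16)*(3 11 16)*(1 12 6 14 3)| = |(1 13)(3 11 16 12 6 14)| = 6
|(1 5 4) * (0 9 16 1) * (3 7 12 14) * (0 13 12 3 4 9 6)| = |(0 6)(1 5 9 16)(3 7)(4 13 12 14)| = 4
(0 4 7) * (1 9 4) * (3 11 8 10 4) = (0 1 9 3 11 8 10 4 7) = [1, 9, 2, 11, 7, 5, 6, 0, 10, 3, 4, 8]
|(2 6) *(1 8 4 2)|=5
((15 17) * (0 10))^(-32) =[0, 1, 2, 3, 4, 5, 6, 7, 8, 9, 10, 11, 12, 13, 14, 15, 16, 17] =(17)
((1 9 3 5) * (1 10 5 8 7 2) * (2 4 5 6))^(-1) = (1 2 6 10 5 4 7 8 3 9) = [0, 2, 6, 9, 7, 4, 10, 8, 3, 1, 5]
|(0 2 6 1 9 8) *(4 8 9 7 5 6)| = |(9)(0 2 4 8)(1 7 5 6)| = 4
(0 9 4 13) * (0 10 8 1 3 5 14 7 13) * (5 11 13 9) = [5, 3, 2, 11, 0, 14, 6, 9, 1, 4, 8, 13, 12, 10, 7] = (0 5 14 7 9 4)(1 3 11 13 10 8)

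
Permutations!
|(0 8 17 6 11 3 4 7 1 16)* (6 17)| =|(17)(0 8 6 11 3 4 7 1 16)| =9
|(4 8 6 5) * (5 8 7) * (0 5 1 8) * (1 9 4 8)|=12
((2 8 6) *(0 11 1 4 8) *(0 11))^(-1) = [0, 11, 6, 3, 1, 5, 8, 7, 4, 9, 10, 2] = (1 11 2 6 8 4)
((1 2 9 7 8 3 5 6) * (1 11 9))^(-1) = (1 2)(3 8 7 9 11 6 5) = [0, 2, 1, 8, 4, 3, 5, 9, 7, 11, 10, 6]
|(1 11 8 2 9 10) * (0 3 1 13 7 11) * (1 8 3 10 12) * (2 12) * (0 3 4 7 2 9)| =12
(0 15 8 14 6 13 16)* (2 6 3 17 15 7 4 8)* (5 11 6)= [7, 1, 5, 17, 8, 11, 13, 4, 14, 9, 10, 6, 12, 16, 3, 2, 0, 15]= (0 7 4 8 14 3 17 15 2 5 11 6 13 16)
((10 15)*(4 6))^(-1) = (4 6)(10 15) = [0, 1, 2, 3, 6, 5, 4, 7, 8, 9, 15, 11, 12, 13, 14, 10]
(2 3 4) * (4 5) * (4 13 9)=[0, 1, 3, 5, 2, 13, 6, 7, 8, 4, 10, 11, 12, 9]=(2 3 5 13 9 4)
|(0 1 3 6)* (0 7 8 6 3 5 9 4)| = |(0 1 5 9 4)(6 7 8)| = 15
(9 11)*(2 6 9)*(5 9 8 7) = [0, 1, 6, 3, 4, 9, 8, 5, 7, 11, 10, 2] = (2 6 8 7 5 9 11)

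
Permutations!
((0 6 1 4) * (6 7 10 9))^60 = (0 6 7 1 10 4 9) = [6, 10, 2, 3, 9, 5, 7, 1, 8, 0, 4]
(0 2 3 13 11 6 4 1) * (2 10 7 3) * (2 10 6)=(0 6 4 1)(2 10 7 3 13 11)=[6, 0, 10, 13, 1, 5, 4, 3, 8, 9, 7, 2, 12, 11]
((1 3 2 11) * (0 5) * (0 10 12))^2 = [10, 2, 1, 11, 4, 12, 6, 7, 8, 9, 0, 3, 5] = (0 10)(1 2)(3 11)(5 12)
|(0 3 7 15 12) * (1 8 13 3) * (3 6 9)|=|(0 1 8 13 6 9 3 7 15 12)|=10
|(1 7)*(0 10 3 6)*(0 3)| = 2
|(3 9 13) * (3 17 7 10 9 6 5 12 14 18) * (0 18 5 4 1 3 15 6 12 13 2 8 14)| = 72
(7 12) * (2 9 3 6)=(2 9 3 6)(7 12)=[0, 1, 9, 6, 4, 5, 2, 12, 8, 3, 10, 11, 7]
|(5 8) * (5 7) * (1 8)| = |(1 8 7 5)| = 4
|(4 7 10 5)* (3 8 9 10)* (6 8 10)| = |(3 10 5 4 7)(6 8 9)| = 15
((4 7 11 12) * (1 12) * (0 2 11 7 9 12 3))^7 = (0 11 3 2 1)(4 9 12) = [11, 0, 1, 2, 9, 5, 6, 7, 8, 12, 10, 3, 4]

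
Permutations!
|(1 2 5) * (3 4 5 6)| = |(1 2 6 3 4 5)| = 6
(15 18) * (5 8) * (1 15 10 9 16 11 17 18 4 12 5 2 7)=(1 15 4 12 5 8 2 7)(9 16 11 17 18 10)=[0, 15, 7, 3, 12, 8, 6, 1, 2, 16, 9, 17, 5, 13, 14, 4, 11, 18, 10]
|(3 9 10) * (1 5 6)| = 3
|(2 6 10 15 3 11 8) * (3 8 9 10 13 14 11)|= 9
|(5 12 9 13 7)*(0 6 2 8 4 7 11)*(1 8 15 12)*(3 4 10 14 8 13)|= |(0 6 2 15 12 9 3 4 7 5 1 13 11)(8 10 14)|= 39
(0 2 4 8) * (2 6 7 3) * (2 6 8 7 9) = (0 8)(2 4 7 3 6 9) = [8, 1, 4, 6, 7, 5, 9, 3, 0, 2]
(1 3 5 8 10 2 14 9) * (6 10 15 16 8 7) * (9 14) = [0, 3, 9, 5, 4, 7, 10, 6, 15, 1, 2, 11, 12, 13, 14, 16, 8] = (1 3 5 7 6 10 2 9)(8 15 16)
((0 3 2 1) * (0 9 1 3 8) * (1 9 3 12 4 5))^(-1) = (0 8)(1 5 4 12 2 3) = [8, 5, 3, 1, 12, 4, 6, 7, 0, 9, 10, 11, 2]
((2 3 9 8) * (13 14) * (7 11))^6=[0, 1, 9, 8, 4, 5, 6, 7, 3, 2, 10, 11, 12, 13, 14]=(14)(2 9)(3 8)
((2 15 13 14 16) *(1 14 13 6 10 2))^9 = (16)(2 15 6 10) = [0, 1, 15, 3, 4, 5, 10, 7, 8, 9, 2, 11, 12, 13, 14, 6, 16]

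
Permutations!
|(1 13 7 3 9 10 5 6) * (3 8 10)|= |(1 13 7 8 10 5 6)(3 9)|= 14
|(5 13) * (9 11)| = 2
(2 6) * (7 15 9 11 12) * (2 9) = (2 6 9 11 12 7 15) = [0, 1, 6, 3, 4, 5, 9, 15, 8, 11, 10, 12, 7, 13, 14, 2]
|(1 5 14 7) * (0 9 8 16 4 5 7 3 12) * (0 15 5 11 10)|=|(0 9 8 16 4 11 10)(1 7)(3 12 15 5 14)|=70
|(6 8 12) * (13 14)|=|(6 8 12)(13 14)|=6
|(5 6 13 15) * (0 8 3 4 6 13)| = 15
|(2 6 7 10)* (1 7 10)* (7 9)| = 3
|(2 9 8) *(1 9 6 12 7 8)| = |(1 9)(2 6 12 7 8)| = 10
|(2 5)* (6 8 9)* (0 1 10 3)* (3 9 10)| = 12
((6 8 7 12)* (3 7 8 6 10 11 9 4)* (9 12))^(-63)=[0, 1, 2, 7, 3, 5, 6, 9, 8, 4, 10, 11, 12]=(12)(3 7 9 4)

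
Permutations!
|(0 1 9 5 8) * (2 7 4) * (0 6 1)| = |(1 9 5 8 6)(2 7 4)| = 15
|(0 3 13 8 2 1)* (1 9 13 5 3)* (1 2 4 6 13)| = 4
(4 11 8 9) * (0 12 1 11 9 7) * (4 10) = (0 12 1 11 8 7)(4 9 10) = [12, 11, 2, 3, 9, 5, 6, 0, 7, 10, 4, 8, 1]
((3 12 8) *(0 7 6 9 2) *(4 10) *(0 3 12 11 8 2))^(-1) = (0 9 6 7)(2 12 8 11 3)(4 10) = [9, 1, 12, 2, 10, 5, 7, 0, 11, 6, 4, 3, 8]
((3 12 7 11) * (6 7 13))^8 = (3 13 7)(6 11 12) = [0, 1, 2, 13, 4, 5, 11, 3, 8, 9, 10, 12, 6, 7]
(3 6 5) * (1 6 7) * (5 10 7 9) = (1 6 10 7)(3 9 5) = [0, 6, 2, 9, 4, 3, 10, 1, 8, 5, 7]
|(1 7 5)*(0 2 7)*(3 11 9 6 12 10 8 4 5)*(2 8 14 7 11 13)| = 10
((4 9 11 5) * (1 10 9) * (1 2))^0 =[0, 1, 2, 3, 4, 5, 6, 7, 8, 9, 10, 11] =(11)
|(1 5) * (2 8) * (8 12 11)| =4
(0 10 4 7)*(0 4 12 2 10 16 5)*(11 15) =[16, 1, 10, 3, 7, 0, 6, 4, 8, 9, 12, 15, 2, 13, 14, 11, 5] =(0 16 5)(2 10 12)(4 7)(11 15)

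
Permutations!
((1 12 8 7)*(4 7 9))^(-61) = (1 7 4 9 8 12) = [0, 7, 2, 3, 9, 5, 6, 4, 12, 8, 10, 11, 1]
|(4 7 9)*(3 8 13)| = 3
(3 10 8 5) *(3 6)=[0, 1, 2, 10, 4, 6, 3, 7, 5, 9, 8]=(3 10 8 5 6)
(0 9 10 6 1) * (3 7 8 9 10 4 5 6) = [10, 0, 2, 7, 5, 6, 1, 8, 9, 4, 3] = (0 10 3 7 8 9 4 5 6 1)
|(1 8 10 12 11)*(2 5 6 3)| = 20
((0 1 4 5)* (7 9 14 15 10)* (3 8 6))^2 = [4, 5, 2, 6, 0, 1, 8, 14, 3, 15, 9, 11, 12, 13, 10, 7] = (0 4)(1 5)(3 6 8)(7 14 10 9 15)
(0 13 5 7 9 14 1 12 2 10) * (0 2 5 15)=(0 13 15)(1 12 5 7 9 14)(2 10)=[13, 12, 10, 3, 4, 7, 6, 9, 8, 14, 2, 11, 5, 15, 1, 0]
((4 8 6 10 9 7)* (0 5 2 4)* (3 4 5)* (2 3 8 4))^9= [10, 1, 2, 3, 4, 5, 7, 6, 9, 8, 0]= (0 10)(6 7)(8 9)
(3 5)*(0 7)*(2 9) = (0 7)(2 9)(3 5) = [7, 1, 9, 5, 4, 3, 6, 0, 8, 2]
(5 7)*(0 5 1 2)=(0 5 7 1 2)=[5, 2, 0, 3, 4, 7, 6, 1]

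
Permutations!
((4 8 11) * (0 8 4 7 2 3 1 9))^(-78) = (0 11 2 1)(3 9 8 7) = [11, 0, 1, 9, 4, 5, 6, 3, 7, 8, 10, 2]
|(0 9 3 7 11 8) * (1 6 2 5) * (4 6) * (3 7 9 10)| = 35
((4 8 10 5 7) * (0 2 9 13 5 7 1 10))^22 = [9, 7, 13, 3, 0, 10, 6, 8, 2, 5, 4, 11, 12, 1] = (0 9 5 10 4)(1 7 8 2 13)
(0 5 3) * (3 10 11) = [5, 1, 2, 0, 4, 10, 6, 7, 8, 9, 11, 3] = (0 5 10 11 3)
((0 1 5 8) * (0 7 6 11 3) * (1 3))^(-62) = (1 6 8)(5 11 7) = [0, 6, 2, 3, 4, 11, 8, 5, 1, 9, 10, 7]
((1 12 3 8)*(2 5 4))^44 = (12)(2 4 5) = [0, 1, 4, 3, 5, 2, 6, 7, 8, 9, 10, 11, 12]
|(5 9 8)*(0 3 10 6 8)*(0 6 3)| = |(3 10)(5 9 6 8)| = 4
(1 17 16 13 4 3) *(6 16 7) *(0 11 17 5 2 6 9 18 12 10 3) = (0 11 17 7 9 18 12 10 3 1 5 2 6 16 13 4) = [11, 5, 6, 1, 0, 2, 16, 9, 8, 18, 3, 17, 10, 4, 14, 15, 13, 7, 12]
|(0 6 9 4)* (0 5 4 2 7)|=|(0 6 9 2 7)(4 5)|=10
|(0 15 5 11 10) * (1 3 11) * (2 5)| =|(0 15 2 5 1 3 11 10)| =8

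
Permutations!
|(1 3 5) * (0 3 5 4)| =6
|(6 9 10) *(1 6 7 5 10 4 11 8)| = |(1 6 9 4 11 8)(5 10 7)| = 6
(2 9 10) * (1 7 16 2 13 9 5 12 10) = (1 7 16 2 5 12 10 13 9) = [0, 7, 5, 3, 4, 12, 6, 16, 8, 1, 13, 11, 10, 9, 14, 15, 2]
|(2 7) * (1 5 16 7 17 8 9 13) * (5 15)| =|(1 15 5 16 7 2 17 8 9 13)| =10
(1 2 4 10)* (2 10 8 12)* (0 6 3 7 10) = [6, 0, 4, 7, 8, 5, 3, 10, 12, 9, 1, 11, 2] = (0 6 3 7 10 1)(2 4 8 12)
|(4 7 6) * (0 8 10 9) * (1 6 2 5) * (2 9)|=10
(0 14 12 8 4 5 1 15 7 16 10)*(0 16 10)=(0 14 12 8 4 5 1 15 7 10 16)=[14, 15, 2, 3, 5, 1, 6, 10, 4, 9, 16, 11, 8, 13, 12, 7, 0]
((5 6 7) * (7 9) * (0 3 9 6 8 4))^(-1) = (0 4 8 5 7 9 3) = [4, 1, 2, 0, 8, 7, 6, 9, 5, 3]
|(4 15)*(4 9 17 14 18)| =6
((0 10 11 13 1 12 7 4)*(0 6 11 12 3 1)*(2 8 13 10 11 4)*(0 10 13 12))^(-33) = (0 10 13 11)(1 3)(2 7 12 8)(4 6) = [10, 3, 7, 1, 6, 5, 4, 12, 2, 9, 13, 0, 8, 11]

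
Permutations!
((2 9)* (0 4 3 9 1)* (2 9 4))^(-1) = [1, 2, 0, 4, 3, 5, 6, 7, 8, 9] = (9)(0 1 2)(3 4)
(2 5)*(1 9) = (1 9)(2 5) = [0, 9, 5, 3, 4, 2, 6, 7, 8, 1]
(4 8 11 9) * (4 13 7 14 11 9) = (4 8 9 13 7 14 11) = [0, 1, 2, 3, 8, 5, 6, 14, 9, 13, 10, 4, 12, 7, 11]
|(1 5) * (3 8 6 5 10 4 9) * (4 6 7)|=|(1 10 6 5)(3 8 7 4 9)|=20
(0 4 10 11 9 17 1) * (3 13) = (0 4 10 11 9 17 1)(3 13) = [4, 0, 2, 13, 10, 5, 6, 7, 8, 17, 11, 9, 12, 3, 14, 15, 16, 1]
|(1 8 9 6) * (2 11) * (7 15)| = 4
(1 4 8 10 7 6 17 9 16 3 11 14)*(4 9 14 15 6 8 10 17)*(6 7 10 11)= [0, 9, 2, 6, 11, 5, 4, 8, 17, 16, 10, 15, 12, 13, 1, 7, 3, 14]= (1 9 16 3 6 4 11 15 7 8 17 14)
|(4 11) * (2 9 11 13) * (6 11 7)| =7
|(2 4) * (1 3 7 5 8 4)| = |(1 3 7 5 8 4 2)| = 7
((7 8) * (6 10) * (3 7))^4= (10)(3 7 8)= [0, 1, 2, 7, 4, 5, 6, 8, 3, 9, 10]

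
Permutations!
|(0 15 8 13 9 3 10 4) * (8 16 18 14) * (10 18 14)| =11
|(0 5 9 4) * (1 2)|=4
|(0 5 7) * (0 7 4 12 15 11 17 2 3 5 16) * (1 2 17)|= |(17)(0 16)(1 2 3 5 4 12 15 11)|= 8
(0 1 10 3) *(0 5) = (0 1 10 3 5) = [1, 10, 2, 5, 4, 0, 6, 7, 8, 9, 3]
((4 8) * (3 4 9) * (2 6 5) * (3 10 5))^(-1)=(2 5 10 9 8 4 3 6)=[0, 1, 5, 6, 3, 10, 2, 7, 4, 8, 9]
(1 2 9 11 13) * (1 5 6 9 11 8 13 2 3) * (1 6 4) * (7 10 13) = [0, 3, 11, 6, 1, 4, 9, 10, 7, 8, 13, 2, 12, 5] = (1 3 6 9 8 7 10 13 5 4)(2 11)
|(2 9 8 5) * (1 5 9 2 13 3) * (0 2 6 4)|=|(0 2 6 4)(1 5 13 3)(8 9)|=4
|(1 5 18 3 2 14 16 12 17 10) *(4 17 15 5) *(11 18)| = 36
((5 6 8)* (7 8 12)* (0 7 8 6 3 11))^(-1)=(0 11 3 5 8 12 6 7)=[11, 1, 2, 5, 4, 8, 7, 0, 12, 9, 10, 3, 6]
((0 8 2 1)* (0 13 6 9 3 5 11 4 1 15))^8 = (15) = [0, 1, 2, 3, 4, 5, 6, 7, 8, 9, 10, 11, 12, 13, 14, 15]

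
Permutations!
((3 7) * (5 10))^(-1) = (3 7)(5 10) = [0, 1, 2, 7, 4, 10, 6, 3, 8, 9, 5]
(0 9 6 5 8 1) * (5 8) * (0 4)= (0 9 6 8 1 4)= [9, 4, 2, 3, 0, 5, 8, 7, 1, 6]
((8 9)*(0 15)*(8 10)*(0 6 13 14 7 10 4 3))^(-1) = (0 3 4 9 8 10 7 14 13 6 15) = [3, 1, 2, 4, 9, 5, 15, 14, 10, 8, 7, 11, 12, 6, 13, 0]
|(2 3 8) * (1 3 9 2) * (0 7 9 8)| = 7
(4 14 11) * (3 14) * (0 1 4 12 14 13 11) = (0 1 4 3 13 11 12 14) = [1, 4, 2, 13, 3, 5, 6, 7, 8, 9, 10, 12, 14, 11, 0]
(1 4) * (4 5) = (1 5 4) = [0, 5, 2, 3, 1, 4]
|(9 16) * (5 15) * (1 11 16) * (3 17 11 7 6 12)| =18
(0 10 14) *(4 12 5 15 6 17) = [10, 1, 2, 3, 12, 15, 17, 7, 8, 9, 14, 11, 5, 13, 0, 6, 16, 4] = (0 10 14)(4 12 5 15 6 17)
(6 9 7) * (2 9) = (2 9 7 6) = [0, 1, 9, 3, 4, 5, 2, 6, 8, 7]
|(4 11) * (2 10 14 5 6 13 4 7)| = 9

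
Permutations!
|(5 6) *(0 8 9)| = |(0 8 9)(5 6)| = 6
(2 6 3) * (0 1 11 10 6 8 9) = [1, 11, 8, 2, 4, 5, 3, 7, 9, 0, 6, 10] = (0 1 11 10 6 3 2 8 9)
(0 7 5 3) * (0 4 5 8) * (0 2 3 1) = [7, 0, 3, 4, 5, 1, 6, 8, 2] = (0 7 8 2 3 4 5 1)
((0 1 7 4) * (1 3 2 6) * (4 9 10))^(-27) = [0, 1, 2, 3, 4, 5, 6, 7, 8, 9, 10] = (10)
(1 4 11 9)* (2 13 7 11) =(1 4 2 13 7 11 9) =[0, 4, 13, 3, 2, 5, 6, 11, 8, 1, 10, 9, 12, 7]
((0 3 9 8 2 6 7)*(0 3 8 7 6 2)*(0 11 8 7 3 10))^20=(11)(0 10 7)=[10, 1, 2, 3, 4, 5, 6, 0, 8, 9, 7, 11]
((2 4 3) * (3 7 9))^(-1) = (2 3 9 7 4) = [0, 1, 3, 9, 2, 5, 6, 4, 8, 7]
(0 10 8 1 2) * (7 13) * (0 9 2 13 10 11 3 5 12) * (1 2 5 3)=(0 11 1 13 7 10 8 2 9 5 12)=[11, 13, 9, 3, 4, 12, 6, 10, 2, 5, 8, 1, 0, 7]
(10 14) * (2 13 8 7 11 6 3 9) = [0, 1, 13, 9, 4, 5, 3, 11, 7, 2, 14, 6, 12, 8, 10] = (2 13 8 7 11 6 3 9)(10 14)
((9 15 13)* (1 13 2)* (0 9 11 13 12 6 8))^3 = (0 2 6 9 1 8 15 12)(11 13) = [2, 8, 6, 3, 4, 5, 9, 7, 15, 1, 10, 13, 0, 11, 14, 12]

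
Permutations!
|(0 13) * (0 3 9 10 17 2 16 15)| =9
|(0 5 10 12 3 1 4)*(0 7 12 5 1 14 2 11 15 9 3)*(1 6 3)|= |(0 6 3 14 2 11 15 9 1 4 7 12)(5 10)|= 12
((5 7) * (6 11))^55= [0, 1, 2, 3, 4, 7, 11, 5, 8, 9, 10, 6]= (5 7)(6 11)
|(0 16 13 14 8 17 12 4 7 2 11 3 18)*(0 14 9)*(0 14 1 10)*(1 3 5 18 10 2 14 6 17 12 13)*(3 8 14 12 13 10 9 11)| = 45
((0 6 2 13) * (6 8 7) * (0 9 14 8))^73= (2 14 6 9 7 13 8)= [0, 1, 14, 3, 4, 5, 9, 13, 2, 7, 10, 11, 12, 8, 6]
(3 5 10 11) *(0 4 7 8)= (0 4 7 8)(3 5 10 11)= [4, 1, 2, 5, 7, 10, 6, 8, 0, 9, 11, 3]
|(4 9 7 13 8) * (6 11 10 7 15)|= 9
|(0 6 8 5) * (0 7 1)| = 6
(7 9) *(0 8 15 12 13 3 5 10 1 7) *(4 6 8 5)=(0 5 10 1 7 9)(3 4 6 8 15 12 13)=[5, 7, 2, 4, 6, 10, 8, 9, 15, 0, 1, 11, 13, 3, 14, 12]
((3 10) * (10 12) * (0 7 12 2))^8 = [12, 1, 7, 0, 4, 5, 6, 10, 8, 9, 2, 11, 3] = (0 12 3)(2 7 10)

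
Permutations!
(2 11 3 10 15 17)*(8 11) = (2 8 11 3 10 15 17) = [0, 1, 8, 10, 4, 5, 6, 7, 11, 9, 15, 3, 12, 13, 14, 17, 16, 2]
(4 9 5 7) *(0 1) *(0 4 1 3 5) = (0 3 5 7 1 4 9) = [3, 4, 2, 5, 9, 7, 6, 1, 8, 0]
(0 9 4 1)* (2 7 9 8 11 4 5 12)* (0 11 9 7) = (0 8 9 5 12 2)(1 11 4) = [8, 11, 0, 3, 1, 12, 6, 7, 9, 5, 10, 4, 2]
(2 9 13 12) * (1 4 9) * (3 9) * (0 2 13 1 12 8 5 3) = (0 2 12 13 8 5 3 9 1 4) = [2, 4, 12, 9, 0, 3, 6, 7, 5, 1, 10, 11, 13, 8]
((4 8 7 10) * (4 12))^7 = (4 7 12 8 10) = [0, 1, 2, 3, 7, 5, 6, 12, 10, 9, 4, 11, 8]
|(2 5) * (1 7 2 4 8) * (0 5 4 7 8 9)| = 6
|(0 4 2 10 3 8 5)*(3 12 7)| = |(0 4 2 10 12 7 3 8 5)| = 9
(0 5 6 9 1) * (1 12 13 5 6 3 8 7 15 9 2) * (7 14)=[6, 0, 1, 8, 4, 3, 2, 15, 14, 12, 10, 11, 13, 5, 7, 9]=(0 6 2 1)(3 8 14 7 15 9 12 13 5)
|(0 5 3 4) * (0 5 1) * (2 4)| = 4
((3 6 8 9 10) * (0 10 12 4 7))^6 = (0 12 6)(3 7 9)(4 8 10) = [12, 1, 2, 7, 8, 5, 0, 9, 10, 3, 4, 11, 6]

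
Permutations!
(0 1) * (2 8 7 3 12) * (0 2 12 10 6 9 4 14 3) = [1, 2, 8, 10, 14, 5, 9, 0, 7, 4, 6, 11, 12, 13, 3] = (0 1 2 8 7)(3 10 6 9 4 14)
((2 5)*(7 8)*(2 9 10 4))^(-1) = (2 4 10 9 5)(7 8) = [0, 1, 4, 3, 10, 2, 6, 8, 7, 5, 9]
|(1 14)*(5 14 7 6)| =5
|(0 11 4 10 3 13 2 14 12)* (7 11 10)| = 21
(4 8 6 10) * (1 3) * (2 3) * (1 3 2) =(4 8 6 10) =[0, 1, 2, 3, 8, 5, 10, 7, 6, 9, 4]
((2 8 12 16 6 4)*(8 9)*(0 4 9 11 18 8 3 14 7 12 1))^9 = [2, 4, 18, 7, 11, 5, 3, 16, 0, 14, 10, 8, 6, 13, 12, 15, 9, 17, 1] = (0 2 18 1 4 11 8)(3 7 16 9 14 12 6)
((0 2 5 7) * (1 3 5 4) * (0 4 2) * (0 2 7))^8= (0 2 7 4 1 3 5)= [2, 3, 7, 5, 1, 0, 6, 4]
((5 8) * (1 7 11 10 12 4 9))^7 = [0, 1, 2, 3, 4, 8, 6, 7, 5, 9, 10, 11, 12] = (12)(5 8)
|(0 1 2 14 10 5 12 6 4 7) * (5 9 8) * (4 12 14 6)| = |(0 1 2 6 12 4 7)(5 14 10 9 8)| = 35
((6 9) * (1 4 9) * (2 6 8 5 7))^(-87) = (1 4 9 8 5 7 2 6) = [0, 4, 6, 3, 9, 7, 1, 2, 5, 8]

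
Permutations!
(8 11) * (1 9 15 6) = (1 9 15 6)(8 11) = [0, 9, 2, 3, 4, 5, 1, 7, 11, 15, 10, 8, 12, 13, 14, 6]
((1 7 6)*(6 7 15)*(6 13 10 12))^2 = (1 13 12)(6 15 10) = [0, 13, 2, 3, 4, 5, 15, 7, 8, 9, 6, 11, 1, 12, 14, 10]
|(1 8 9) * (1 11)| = |(1 8 9 11)| = 4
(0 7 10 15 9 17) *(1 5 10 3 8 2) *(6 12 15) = (0 7 3 8 2 1 5 10 6 12 15 9 17) = [7, 5, 1, 8, 4, 10, 12, 3, 2, 17, 6, 11, 15, 13, 14, 9, 16, 0]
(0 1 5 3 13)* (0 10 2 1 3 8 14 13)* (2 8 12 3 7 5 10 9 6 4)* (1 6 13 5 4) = (0 7 4 2 6 1 10 8 14 5 12 3)(9 13) = [7, 10, 6, 0, 2, 12, 1, 4, 14, 13, 8, 11, 3, 9, 5]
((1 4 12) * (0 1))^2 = (0 4)(1 12) = [4, 12, 2, 3, 0, 5, 6, 7, 8, 9, 10, 11, 1]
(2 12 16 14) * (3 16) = [0, 1, 12, 16, 4, 5, 6, 7, 8, 9, 10, 11, 3, 13, 2, 15, 14] = (2 12 3 16 14)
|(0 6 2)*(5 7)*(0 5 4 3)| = 7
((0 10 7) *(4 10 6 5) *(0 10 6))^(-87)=(7 10)=[0, 1, 2, 3, 4, 5, 6, 10, 8, 9, 7]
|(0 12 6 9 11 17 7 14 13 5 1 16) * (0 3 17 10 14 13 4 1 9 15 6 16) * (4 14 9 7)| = |(0 12 16 3 17 4 1)(5 7 13)(6 15)(9 11 10)| = 42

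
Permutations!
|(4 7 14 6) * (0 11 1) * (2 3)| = 12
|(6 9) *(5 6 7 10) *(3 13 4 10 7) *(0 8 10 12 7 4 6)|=|(0 8 10 5)(3 13 6 9)(4 12 7)|=12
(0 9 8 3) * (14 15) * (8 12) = [9, 1, 2, 0, 4, 5, 6, 7, 3, 12, 10, 11, 8, 13, 15, 14] = (0 9 12 8 3)(14 15)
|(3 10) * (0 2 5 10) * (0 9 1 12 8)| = 9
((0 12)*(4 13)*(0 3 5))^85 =[12, 1, 2, 5, 13, 0, 6, 7, 8, 9, 10, 11, 3, 4] =(0 12 3 5)(4 13)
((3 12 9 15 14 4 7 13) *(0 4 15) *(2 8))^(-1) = (0 9 12 3 13 7 4)(2 8)(14 15) = [9, 1, 8, 13, 0, 5, 6, 4, 2, 12, 10, 11, 3, 7, 15, 14]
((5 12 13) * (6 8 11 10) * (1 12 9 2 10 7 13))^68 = (2 7 10 13 6 5 8 9 11) = [0, 1, 7, 3, 4, 8, 5, 10, 9, 11, 13, 2, 12, 6]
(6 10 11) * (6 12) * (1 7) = (1 7)(6 10 11 12) = [0, 7, 2, 3, 4, 5, 10, 1, 8, 9, 11, 12, 6]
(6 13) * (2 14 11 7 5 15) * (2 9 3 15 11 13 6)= (2 14 13)(3 15 9)(5 11 7)= [0, 1, 14, 15, 4, 11, 6, 5, 8, 3, 10, 7, 12, 2, 13, 9]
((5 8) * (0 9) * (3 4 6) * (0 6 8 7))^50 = [6, 1, 2, 8, 5, 0, 4, 9, 7, 3] = (0 6 4 5)(3 8 7 9)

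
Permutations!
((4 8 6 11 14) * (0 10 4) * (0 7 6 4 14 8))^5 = [11, 1, 2, 3, 6, 5, 10, 0, 7, 9, 8, 14, 12, 13, 4] = (0 11 14 4 6 10 8 7)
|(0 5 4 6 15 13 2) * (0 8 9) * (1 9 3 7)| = |(0 5 4 6 15 13 2 8 3 7 1 9)| = 12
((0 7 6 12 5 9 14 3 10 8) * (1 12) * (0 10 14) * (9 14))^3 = (0 1 14)(3 7 12)(5 9 6)(8 10) = [1, 14, 2, 7, 4, 9, 5, 12, 10, 6, 8, 11, 3, 13, 0]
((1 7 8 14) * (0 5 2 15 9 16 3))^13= (0 3 16 9 15 2 5)(1 7 8 14)= [3, 7, 5, 16, 4, 0, 6, 8, 14, 15, 10, 11, 12, 13, 1, 2, 9]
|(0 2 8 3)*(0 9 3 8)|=|(0 2)(3 9)|=2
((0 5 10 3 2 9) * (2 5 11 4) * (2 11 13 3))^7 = (13)(4 11) = [0, 1, 2, 3, 11, 5, 6, 7, 8, 9, 10, 4, 12, 13]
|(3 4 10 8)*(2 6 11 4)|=7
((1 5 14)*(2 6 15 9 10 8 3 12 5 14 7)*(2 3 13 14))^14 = (1 10 2 8 6 13 15 14 9)(3 5)(7 12) = [0, 10, 8, 5, 4, 3, 13, 12, 6, 1, 2, 11, 7, 15, 9, 14]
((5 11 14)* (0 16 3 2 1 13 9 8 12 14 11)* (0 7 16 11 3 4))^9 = (0 14 1 4 12 2 16 8 3 7 9 11 5 13) = [14, 4, 16, 7, 12, 13, 6, 9, 3, 11, 10, 5, 2, 0, 1, 15, 8]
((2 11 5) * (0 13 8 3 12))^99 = (0 12 3 8 13) = [12, 1, 2, 8, 4, 5, 6, 7, 13, 9, 10, 11, 3, 0]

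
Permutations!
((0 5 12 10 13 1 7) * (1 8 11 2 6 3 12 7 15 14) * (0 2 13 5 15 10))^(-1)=(0 12 3 6 2 7 5 10 1 14 15)(8 13 11)=[12, 14, 7, 6, 4, 10, 2, 5, 13, 9, 1, 8, 3, 11, 15, 0]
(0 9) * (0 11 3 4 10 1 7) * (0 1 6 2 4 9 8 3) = (0 8 3 9 11)(1 7)(2 4 10 6) = [8, 7, 4, 9, 10, 5, 2, 1, 3, 11, 6, 0]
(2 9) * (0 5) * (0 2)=[5, 1, 9, 3, 4, 2, 6, 7, 8, 0]=(0 5 2 9)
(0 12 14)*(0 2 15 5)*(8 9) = (0 12 14 2 15 5)(8 9) = [12, 1, 15, 3, 4, 0, 6, 7, 9, 8, 10, 11, 14, 13, 2, 5]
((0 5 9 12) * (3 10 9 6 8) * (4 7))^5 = (0 10 6 12 3 5 9 8)(4 7) = [10, 1, 2, 5, 7, 9, 12, 4, 0, 8, 6, 11, 3]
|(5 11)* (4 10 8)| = |(4 10 8)(5 11)| = 6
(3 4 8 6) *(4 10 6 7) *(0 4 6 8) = (0 4)(3 10 8 7 6) = [4, 1, 2, 10, 0, 5, 3, 6, 7, 9, 8]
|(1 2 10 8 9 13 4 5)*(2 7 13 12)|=5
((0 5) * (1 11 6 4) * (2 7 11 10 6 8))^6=(1 6)(2 11)(4 10)(7 8)=[0, 6, 11, 3, 10, 5, 1, 8, 7, 9, 4, 2]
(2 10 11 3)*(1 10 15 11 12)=(1 10 12)(2 15 11 3)=[0, 10, 15, 2, 4, 5, 6, 7, 8, 9, 12, 3, 1, 13, 14, 11]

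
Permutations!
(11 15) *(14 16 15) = [0, 1, 2, 3, 4, 5, 6, 7, 8, 9, 10, 14, 12, 13, 16, 11, 15] = (11 14 16 15)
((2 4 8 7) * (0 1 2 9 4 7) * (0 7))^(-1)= (0 2 1)(4 9 7 8)= [2, 0, 1, 3, 9, 5, 6, 8, 4, 7]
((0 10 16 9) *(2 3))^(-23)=(0 10 16 9)(2 3)=[10, 1, 3, 2, 4, 5, 6, 7, 8, 0, 16, 11, 12, 13, 14, 15, 9]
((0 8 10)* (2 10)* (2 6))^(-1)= (0 10 2 6 8)= [10, 1, 6, 3, 4, 5, 8, 7, 0, 9, 2]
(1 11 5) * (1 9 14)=[0, 11, 2, 3, 4, 9, 6, 7, 8, 14, 10, 5, 12, 13, 1]=(1 11 5 9 14)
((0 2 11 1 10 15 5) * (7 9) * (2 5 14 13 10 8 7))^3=(0 5)(1 9)(2 8)(7 11)(10 13 14 15)=[5, 9, 8, 3, 4, 0, 6, 11, 2, 1, 13, 7, 12, 14, 15, 10]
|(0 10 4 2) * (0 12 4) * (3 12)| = 4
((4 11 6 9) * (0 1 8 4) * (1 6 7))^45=(11)=[0, 1, 2, 3, 4, 5, 6, 7, 8, 9, 10, 11]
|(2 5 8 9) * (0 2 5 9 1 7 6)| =8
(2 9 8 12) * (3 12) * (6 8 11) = (2 9 11 6 8 3 12) = [0, 1, 9, 12, 4, 5, 8, 7, 3, 11, 10, 6, 2]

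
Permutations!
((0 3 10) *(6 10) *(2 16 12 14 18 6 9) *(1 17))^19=[10, 17, 9, 0, 4, 5, 18, 7, 8, 3, 6, 11, 16, 13, 12, 15, 2, 1, 14]=(0 10 6 18 14 12 16 2 9 3)(1 17)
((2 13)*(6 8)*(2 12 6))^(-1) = (2 8 6 12 13) = [0, 1, 8, 3, 4, 5, 12, 7, 6, 9, 10, 11, 13, 2]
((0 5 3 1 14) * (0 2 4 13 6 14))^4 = [0, 1, 14, 3, 2, 5, 13, 7, 8, 9, 10, 11, 12, 4, 6] = (2 14 6 13 4)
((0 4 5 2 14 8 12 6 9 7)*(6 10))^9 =[9, 1, 4, 3, 7, 0, 12, 6, 2, 10, 8, 11, 14, 13, 5] =(0 9 10 8 2 4 7 6 12 14 5)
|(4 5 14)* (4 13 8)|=5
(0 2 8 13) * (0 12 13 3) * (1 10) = (0 2 8 3)(1 10)(12 13) = [2, 10, 8, 0, 4, 5, 6, 7, 3, 9, 1, 11, 13, 12]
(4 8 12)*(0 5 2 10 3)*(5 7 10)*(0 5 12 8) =[7, 1, 12, 5, 0, 2, 6, 10, 8, 9, 3, 11, 4] =(0 7 10 3 5 2 12 4)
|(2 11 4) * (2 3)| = |(2 11 4 3)| = 4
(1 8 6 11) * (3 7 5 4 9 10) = (1 8 6 11)(3 7 5 4 9 10) = [0, 8, 2, 7, 9, 4, 11, 5, 6, 10, 3, 1]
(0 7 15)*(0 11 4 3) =(0 7 15 11 4 3) =[7, 1, 2, 0, 3, 5, 6, 15, 8, 9, 10, 4, 12, 13, 14, 11]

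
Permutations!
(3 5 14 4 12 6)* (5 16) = (3 16 5 14 4 12 6) = [0, 1, 2, 16, 12, 14, 3, 7, 8, 9, 10, 11, 6, 13, 4, 15, 5]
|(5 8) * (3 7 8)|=|(3 7 8 5)|=4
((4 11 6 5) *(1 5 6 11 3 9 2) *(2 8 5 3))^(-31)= (11)(1 5 3 4 9 2 8)= [0, 5, 8, 4, 9, 3, 6, 7, 1, 2, 10, 11]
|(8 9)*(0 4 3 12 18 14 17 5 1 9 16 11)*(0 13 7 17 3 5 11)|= |(0 4 5 1 9 8 16)(3 12 18 14)(7 17 11 13)|= 28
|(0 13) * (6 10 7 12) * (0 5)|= |(0 13 5)(6 10 7 12)|= 12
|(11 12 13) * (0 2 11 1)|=6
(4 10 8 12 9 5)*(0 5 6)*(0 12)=(0 5 4 10 8)(6 12 9)=[5, 1, 2, 3, 10, 4, 12, 7, 0, 6, 8, 11, 9]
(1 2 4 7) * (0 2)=(0 2 4 7 1)=[2, 0, 4, 3, 7, 5, 6, 1]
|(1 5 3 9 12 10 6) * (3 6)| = 12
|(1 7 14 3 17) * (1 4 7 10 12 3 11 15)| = 10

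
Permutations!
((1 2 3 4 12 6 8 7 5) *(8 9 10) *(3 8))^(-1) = (1 5 7 8 2)(3 10 9 6 12 4) = [0, 5, 1, 10, 3, 7, 12, 8, 2, 6, 9, 11, 4]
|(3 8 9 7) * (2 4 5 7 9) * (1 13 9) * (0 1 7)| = 10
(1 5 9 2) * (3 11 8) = (1 5 9 2)(3 11 8) = [0, 5, 1, 11, 4, 9, 6, 7, 3, 2, 10, 8]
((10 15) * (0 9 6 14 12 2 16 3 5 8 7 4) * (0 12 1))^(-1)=[1, 14, 12, 16, 7, 3, 9, 8, 5, 0, 15, 11, 4, 13, 6, 10, 2]=(0 1 14 6 9)(2 12 4 7 8 5 3 16)(10 15)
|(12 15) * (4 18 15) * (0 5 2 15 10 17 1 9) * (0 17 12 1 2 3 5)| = 20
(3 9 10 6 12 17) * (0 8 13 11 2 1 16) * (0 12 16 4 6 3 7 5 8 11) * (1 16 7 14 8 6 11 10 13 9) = (0 10 3 1 4 11 2 16 12 17 14 8 9 13)(5 6 7) = [10, 4, 16, 1, 11, 6, 7, 5, 9, 13, 3, 2, 17, 0, 8, 15, 12, 14]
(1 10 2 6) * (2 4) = [0, 10, 6, 3, 2, 5, 1, 7, 8, 9, 4] = (1 10 4 2 6)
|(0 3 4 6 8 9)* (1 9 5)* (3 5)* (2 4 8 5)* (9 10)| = |(0 2 4 6 5 1 10 9)(3 8)| = 8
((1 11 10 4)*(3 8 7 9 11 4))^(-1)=(1 4)(3 10 11 9 7 8)=[0, 4, 2, 10, 1, 5, 6, 8, 3, 7, 11, 9]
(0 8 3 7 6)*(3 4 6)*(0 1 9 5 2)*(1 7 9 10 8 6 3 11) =[6, 10, 0, 9, 3, 2, 7, 11, 4, 5, 8, 1] =(0 6 7 11 1 10 8 4 3 9 5 2)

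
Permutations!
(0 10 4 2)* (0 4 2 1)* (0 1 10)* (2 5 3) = (2 4 10 5 3) = [0, 1, 4, 2, 10, 3, 6, 7, 8, 9, 5]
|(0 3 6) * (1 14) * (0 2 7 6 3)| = 6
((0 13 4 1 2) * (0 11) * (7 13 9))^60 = (0 4)(1 9)(2 7)(11 13) = [4, 9, 7, 3, 0, 5, 6, 2, 8, 1, 10, 13, 12, 11]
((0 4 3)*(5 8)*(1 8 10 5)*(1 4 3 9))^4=(10)=[0, 1, 2, 3, 4, 5, 6, 7, 8, 9, 10]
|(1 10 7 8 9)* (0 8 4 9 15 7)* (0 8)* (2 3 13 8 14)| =11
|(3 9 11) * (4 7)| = 6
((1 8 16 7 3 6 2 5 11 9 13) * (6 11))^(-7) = (1 8 16 7 3 11 9 13)(2 6 5) = [0, 8, 6, 11, 4, 2, 5, 3, 16, 13, 10, 9, 12, 1, 14, 15, 7]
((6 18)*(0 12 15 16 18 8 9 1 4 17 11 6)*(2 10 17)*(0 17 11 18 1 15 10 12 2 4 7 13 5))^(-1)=(0 5 13 7 1 16 15 9 8 6 11 10 12 2)(17 18)=[5, 16, 0, 3, 4, 13, 11, 1, 6, 8, 12, 10, 2, 7, 14, 9, 15, 18, 17]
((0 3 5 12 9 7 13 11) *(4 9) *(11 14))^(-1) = (0 11 14 13 7 9 4 12 5 3) = [11, 1, 2, 0, 12, 3, 6, 9, 8, 4, 10, 14, 5, 7, 13]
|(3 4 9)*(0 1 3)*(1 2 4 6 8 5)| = 20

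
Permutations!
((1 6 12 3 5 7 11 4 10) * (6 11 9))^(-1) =(1 10 4 11)(3 12 6 9 7 5) =[0, 10, 2, 12, 11, 3, 9, 5, 8, 7, 4, 1, 6]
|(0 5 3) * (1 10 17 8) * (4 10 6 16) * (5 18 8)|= |(0 18 8 1 6 16 4 10 17 5 3)|= 11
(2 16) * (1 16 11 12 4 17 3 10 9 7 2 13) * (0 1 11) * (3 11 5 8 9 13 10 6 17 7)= (0 1 16 10 13 5 8 9 3 6 17 11 12 4 7 2)= [1, 16, 0, 6, 7, 8, 17, 2, 9, 3, 13, 12, 4, 5, 14, 15, 10, 11]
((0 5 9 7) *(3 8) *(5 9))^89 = [7, 1, 2, 8, 4, 5, 6, 9, 3, 0] = (0 7 9)(3 8)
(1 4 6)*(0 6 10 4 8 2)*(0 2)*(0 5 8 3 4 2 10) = (0 6 1 3 4)(2 10)(5 8) = [6, 3, 10, 4, 0, 8, 1, 7, 5, 9, 2]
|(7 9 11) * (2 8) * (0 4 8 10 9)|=|(0 4 8 2 10 9 11 7)|=8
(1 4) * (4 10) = (1 10 4) = [0, 10, 2, 3, 1, 5, 6, 7, 8, 9, 4]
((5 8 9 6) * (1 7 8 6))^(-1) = (1 9 8 7)(5 6) = [0, 9, 2, 3, 4, 6, 5, 1, 7, 8]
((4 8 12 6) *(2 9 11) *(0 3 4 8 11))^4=(0 2 4)(3 9 11)(6 8 12)=[2, 1, 4, 9, 0, 5, 8, 7, 12, 11, 10, 3, 6]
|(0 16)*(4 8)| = 2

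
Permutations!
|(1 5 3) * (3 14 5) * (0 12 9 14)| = 10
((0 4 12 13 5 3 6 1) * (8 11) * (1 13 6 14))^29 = (0 12 13 3 1 4 6 5 14)(8 11) = [12, 4, 2, 1, 6, 14, 5, 7, 11, 9, 10, 8, 13, 3, 0]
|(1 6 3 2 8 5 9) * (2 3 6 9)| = |(1 9)(2 8 5)| = 6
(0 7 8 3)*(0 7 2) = (0 2)(3 7 8) = [2, 1, 0, 7, 4, 5, 6, 8, 3]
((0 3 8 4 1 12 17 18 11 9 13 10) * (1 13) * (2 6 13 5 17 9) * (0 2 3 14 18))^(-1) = (0 17 5 4 8 3 11 18 14)(1 9 12)(2 10 13 6) = [17, 9, 10, 11, 8, 4, 2, 7, 3, 12, 13, 18, 1, 6, 0, 15, 16, 5, 14]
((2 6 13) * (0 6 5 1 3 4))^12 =[5, 6, 4, 13, 2, 0, 1, 7, 8, 9, 10, 11, 12, 3] =(0 5)(1 6)(2 4)(3 13)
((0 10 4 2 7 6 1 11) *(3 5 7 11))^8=(0 2 10 11 4)(1 7 3 6 5)=[2, 7, 10, 6, 0, 1, 5, 3, 8, 9, 11, 4]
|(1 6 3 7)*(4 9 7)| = 6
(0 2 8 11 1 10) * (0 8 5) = (0 2 5)(1 10 8 11) = [2, 10, 5, 3, 4, 0, 6, 7, 11, 9, 8, 1]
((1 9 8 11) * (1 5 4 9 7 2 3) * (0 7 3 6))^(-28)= (4 8 5 9 11)= [0, 1, 2, 3, 8, 9, 6, 7, 5, 11, 10, 4]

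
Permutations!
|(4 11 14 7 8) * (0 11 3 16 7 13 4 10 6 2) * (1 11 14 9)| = 33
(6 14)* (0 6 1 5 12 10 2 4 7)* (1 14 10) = (14)(0 6 10 2 4 7)(1 5 12) = [6, 5, 4, 3, 7, 12, 10, 0, 8, 9, 2, 11, 1, 13, 14]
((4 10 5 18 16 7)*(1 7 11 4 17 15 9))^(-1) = [0, 9, 2, 3, 11, 10, 6, 1, 8, 15, 4, 16, 12, 13, 14, 17, 18, 7, 5] = (1 9 15 17 7)(4 11 16 18 5 10)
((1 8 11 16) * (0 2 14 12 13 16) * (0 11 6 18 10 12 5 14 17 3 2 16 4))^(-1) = [4, 16, 3, 17, 13, 14, 8, 7, 1, 9, 18, 11, 10, 12, 5, 15, 0, 2, 6] = (0 4 13 12 10 18 6 8 1 16)(2 3 17)(5 14)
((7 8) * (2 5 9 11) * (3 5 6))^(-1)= [0, 1, 11, 6, 4, 3, 2, 8, 7, 5, 10, 9]= (2 11 9 5 3 6)(7 8)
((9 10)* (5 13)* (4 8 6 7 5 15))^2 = (4 6 5 15 8 7 13) = [0, 1, 2, 3, 6, 15, 5, 13, 7, 9, 10, 11, 12, 4, 14, 8]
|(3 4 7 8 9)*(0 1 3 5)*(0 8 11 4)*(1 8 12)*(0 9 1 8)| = 6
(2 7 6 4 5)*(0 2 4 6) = (0 2 7)(4 5) = [2, 1, 7, 3, 5, 4, 6, 0]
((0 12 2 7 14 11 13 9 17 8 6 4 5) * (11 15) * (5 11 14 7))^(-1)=(0 5 2 12)(4 6 8 17 9 13 11)(14 15)=[5, 1, 12, 3, 6, 2, 8, 7, 17, 13, 10, 4, 0, 11, 15, 14, 16, 9]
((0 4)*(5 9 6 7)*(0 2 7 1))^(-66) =(0 6 5 2)(1 9 7 4) =[6, 9, 0, 3, 1, 2, 5, 4, 8, 7]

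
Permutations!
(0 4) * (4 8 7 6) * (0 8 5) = [5, 1, 2, 3, 8, 0, 4, 6, 7] = (0 5)(4 8 7 6)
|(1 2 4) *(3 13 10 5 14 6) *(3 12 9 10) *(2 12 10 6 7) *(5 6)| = |(1 12 9 5 14 7 2 4)(3 13)(6 10)| = 8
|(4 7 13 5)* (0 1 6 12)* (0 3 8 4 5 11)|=10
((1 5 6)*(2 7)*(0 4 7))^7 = (0 2 7 4)(1 5 6) = [2, 5, 7, 3, 0, 6, 1, 4]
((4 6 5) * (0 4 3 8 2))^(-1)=(0 2 8 3 5 6 4)=[2, 1, 8, 5, 0, 6, 4, 7, 3]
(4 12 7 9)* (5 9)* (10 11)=(4 12 7 5 9)(10 11)=[0, 1, 2, 3, 12, 9, 6, 5, 8, 4, 11, 10, 7]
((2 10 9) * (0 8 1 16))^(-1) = [16, 8, 9, 3, 4, 5, 6, 7, 0, 10, 2, 11, 12, 13, 14, 15, 1] = (0 16 1 8)(2 9 10)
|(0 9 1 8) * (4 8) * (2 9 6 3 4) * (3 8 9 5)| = 6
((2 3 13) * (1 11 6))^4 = [0, 11, 3, 13, 4, 5, 1, 7, 8, 9, 10, 6, 12, 2] = (1 11 6)(2 3 13)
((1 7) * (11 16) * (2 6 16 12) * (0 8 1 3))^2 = (0 1 3 8 7)(2 16 12 6 11) = [1, 3, 16, 8, 4, 5, 11, 0, 7, 9, 10, 2, 6, 13, 14, 15, 12]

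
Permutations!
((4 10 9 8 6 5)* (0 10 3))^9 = (0 10 9 8 6 5 4 3) = [10, 1, 2, 0, 3, 4, 5, 7, 6, 8, 9]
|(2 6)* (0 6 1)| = |(0 6 2 1)| = 4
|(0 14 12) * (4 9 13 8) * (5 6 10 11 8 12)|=11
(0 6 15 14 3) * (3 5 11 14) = [6, 1, 2, 0, 4, 11, 15, 7, 8, 9, 10, 14, 12, 13, 5, 3] = (0 6 15 3)(5 11 14)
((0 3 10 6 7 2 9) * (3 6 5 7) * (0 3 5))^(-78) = [5, 1, 3, 0, 4, 2, 7, 9, 8, 10, 6] = (0 5 2 3)(6 7 9 10)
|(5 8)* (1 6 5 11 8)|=|(1 6 5)(8 11)|=6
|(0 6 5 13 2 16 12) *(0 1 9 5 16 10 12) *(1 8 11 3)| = 30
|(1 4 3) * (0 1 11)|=5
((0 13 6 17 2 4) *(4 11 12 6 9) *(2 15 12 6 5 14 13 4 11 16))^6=[0, 1, 2, 3, 4, 17, 13, 7, 8, 5, 10, 14, 6, 12, 15, 11, 16, 9]=(5 17 9)(6 13 12)(11 14 15)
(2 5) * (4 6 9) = (2 5)(4 6 9) = [0, 1, 5, 3, 6, 2, 9, 7, 8, 4]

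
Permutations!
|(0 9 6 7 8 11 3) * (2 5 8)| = |(0 9 6 7 2 5 8 11 3)| = 9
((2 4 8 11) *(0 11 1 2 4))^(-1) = (0 2 1 8 4 11) = [2, 8, 1, 3, 11, 5, 6, 7, 4, 9, 10, 0]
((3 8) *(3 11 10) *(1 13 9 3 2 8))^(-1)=(1 3 9 13)(2 10 11 8)=[0, 3, 10, 9, 4, 5, 6, 7, 2, 13, 11, 8, 12, 1]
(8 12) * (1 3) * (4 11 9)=[0, 3, 2, 1, 11, 5, 6, 7, 12, 4, 10, 9, 8]=(1 3)(4 11 9)(8 12)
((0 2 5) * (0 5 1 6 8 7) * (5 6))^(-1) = (0 7 8 6 5 1 2) = [7, 2, 0, 3, 4, 1, 5, 8, 6]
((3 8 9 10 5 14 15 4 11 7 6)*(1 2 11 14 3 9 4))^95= (1 6 3 15 7 5 14 11 10 4 2 9 8)= [0, 6, 9, 15, 2, 14, 3, 5, 1, 8, 4, 10, 12, 13, 11, 7]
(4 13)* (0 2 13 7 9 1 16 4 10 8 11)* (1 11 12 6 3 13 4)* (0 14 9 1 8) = (0 2 4 7 1 16 8 12 6 3 13 10)(9 11 14) = [2, 16, 4, 13, 7, 5, 3, 1, 12, 11, 0, 14, 6, 10, 9, 15, 8]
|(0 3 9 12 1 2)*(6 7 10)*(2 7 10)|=|(0 3 9 12 1 7 2)(6 10)|=14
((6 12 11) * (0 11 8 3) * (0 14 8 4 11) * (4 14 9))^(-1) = [0, 1, 2, 8, 9, 5, 11, 7, 14, 3, 10, 4, 6, 13, 12] = (3 8 14 12 6 11 4 9)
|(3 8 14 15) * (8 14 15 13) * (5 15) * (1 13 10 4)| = 9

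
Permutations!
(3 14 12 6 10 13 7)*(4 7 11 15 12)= (3 14 4 7)(6 10 13 11 15 12)= [0, 1, 2, 14, 7, 5, 10, 3, 8, 9, 13, 15, 6, 11, 4, 12]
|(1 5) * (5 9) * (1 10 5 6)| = |(1 9 6)(5 10)| = 6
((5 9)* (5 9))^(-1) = (9) = [0, 1, 2, 3, 4, 5, 6, 7, 8, 9]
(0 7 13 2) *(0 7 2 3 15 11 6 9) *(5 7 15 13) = (0 2 15 11 6 9)(3 13)(5 7) = [2, 1, 15, 13, 4, 7, 9, 5, 8, 0, 10, 6, 12, 3, 14, 11]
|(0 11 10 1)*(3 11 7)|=|(0 7 3 11 10 1)|=6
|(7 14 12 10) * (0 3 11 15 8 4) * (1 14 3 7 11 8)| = 30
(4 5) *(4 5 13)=(4 13)=[0, 1, 2, 3, 13, 5, 6, 7, 8, 9, 10, 11, 12, 4]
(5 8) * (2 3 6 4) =(2 3 6 4)(5 8) =[0, 1, 3, 6, 2, 8, 4, 7, 5]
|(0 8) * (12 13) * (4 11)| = |(0 8)(4 11)(12 13)| = 2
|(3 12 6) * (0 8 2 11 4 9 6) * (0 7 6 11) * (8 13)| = 12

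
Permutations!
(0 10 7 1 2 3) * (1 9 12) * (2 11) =(0 10 7 9 12 1 11 2 3) =[10, 11, 3, 0, 4, 5, 6, 9, 8, 12, 7, 2, 1]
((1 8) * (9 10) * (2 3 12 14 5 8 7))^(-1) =(1 8 5 14 12 3 2 7)(9 10) =[0, 8, 7, 2, 4, 14, 6, 1, 5, 10, 9, 11, 3, 13, 12]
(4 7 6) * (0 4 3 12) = [4, 1, 2, 12, 7, 5, 3, 6, 8, 9, 10, 11, 0] = (0 4 7 6 3 12)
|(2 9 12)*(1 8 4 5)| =|(1 8 4 5)(2 9 12)| =12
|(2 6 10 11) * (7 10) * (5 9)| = |(2 6 7 10 11)(5 9)| = 10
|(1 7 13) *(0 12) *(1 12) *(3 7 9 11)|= 8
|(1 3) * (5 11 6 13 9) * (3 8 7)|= |(1 8 7 3)(5 11 6 13 9)|= 20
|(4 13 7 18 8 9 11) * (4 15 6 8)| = |(4 13 7 18)(6 8 9 11 15)| = 20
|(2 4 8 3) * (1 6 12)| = 12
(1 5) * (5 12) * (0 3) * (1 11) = [3, 12, 2, 0, 4, 11, 6, 7, 8, 9, 10, 1, 5] = (0 3)(1 12 5 11)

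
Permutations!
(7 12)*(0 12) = (0 12 7) = [12, 1, 2, 3, 4, 5, 6, 0, 8, 9, 10, 11, 7]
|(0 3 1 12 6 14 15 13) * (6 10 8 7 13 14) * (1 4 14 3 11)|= 8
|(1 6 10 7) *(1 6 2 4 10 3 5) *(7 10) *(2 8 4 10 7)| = |(1 8 4 2 10 7 6 3 5)| = 9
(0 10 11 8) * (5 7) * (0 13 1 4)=(0 10 11 8 13 1 4)(5 7)=[10, 4, 2, 3, 0, 7, 6, 5, 13, 9, 11, 8, 12, 1]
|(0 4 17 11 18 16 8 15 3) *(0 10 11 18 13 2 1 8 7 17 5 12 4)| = 24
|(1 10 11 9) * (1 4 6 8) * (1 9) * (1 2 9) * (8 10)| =|(1 8)(2 9 4 6 10 11)| =6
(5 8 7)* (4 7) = (4 7 5 8) = [0, 1, 2, 3, 7, 8, 6, 5, 4]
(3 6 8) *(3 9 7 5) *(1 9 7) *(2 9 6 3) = (1 6 8 7 5 2 9) = [0, 6, 9, 3, 4, 2, 8, 5, 7, 1]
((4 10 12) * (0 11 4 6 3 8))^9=(0 11 4 10 12 6 3 8)=[11, 1, 2, 8, 10, 5, 3, 7, 0, 9, 12, 4, 6]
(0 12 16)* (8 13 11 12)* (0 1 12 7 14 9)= [8, 12, 2, 3, 4, 5, 6, 14, 13, 0, 10, 7, 16, 11, 9, 15, 1]= (0 8 13 11 7 14 9)(1 12 16)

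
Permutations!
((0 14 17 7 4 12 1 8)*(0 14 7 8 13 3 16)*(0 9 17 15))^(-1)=[15, 12, 2, 13, 7, 5, 6, 0, 17, 16, 10, 11, 4, 1, 8, 14, 3, 9]=(0 15 14 8 17 9 16 3 13 1 12 4 7)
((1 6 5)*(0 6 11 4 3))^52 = (0 1 3 5 4 6 11) = [1, 3, 2, 5, 6, 4, 11, 7, 8, 9, 10, 0]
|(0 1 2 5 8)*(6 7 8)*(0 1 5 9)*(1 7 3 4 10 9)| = 14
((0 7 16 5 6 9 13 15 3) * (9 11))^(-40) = (16) = [0, 1, 2, 3, 4, 5, 6, 7, 8, 9, 10, 11, 12, 13, 14, 15, 16]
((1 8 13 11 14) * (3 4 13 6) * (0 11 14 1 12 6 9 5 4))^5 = (0 5 6 8 14 11 4 3 9 12 1 13) = [5, 13, 2, 9, 3, 6, 8, 7, 14, 12, 10, 4, 1, 0, 11]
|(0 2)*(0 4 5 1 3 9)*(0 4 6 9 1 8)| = 14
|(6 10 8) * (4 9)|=|(4 9)(6 10 8)|=6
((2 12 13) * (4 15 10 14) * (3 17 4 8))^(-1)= (2 13 12)(3 8 14 10 15 4 17)= [0, 1, 13, 8, 17, 5, 6, 7, 14, 9, 15, 11, 2, 12, 10, 4, 16, 3]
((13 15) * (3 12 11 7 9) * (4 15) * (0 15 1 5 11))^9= (0 3 7 5 4 15 12 9 11 1 13)= [3, 13, 2, 7, 15, 4, 6, 5, 8, 11, 10, 1, 9, 0, 14, 12]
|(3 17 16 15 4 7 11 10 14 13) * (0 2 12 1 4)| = |(0 2 12 1 4 7 11 10 14 13 3 17 16 15)| = 14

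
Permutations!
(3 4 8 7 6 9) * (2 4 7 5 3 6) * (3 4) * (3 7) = (2 7)(4 8 5)(6 9) = [0, 1, 7, 3, 8, 4, 9, 2, 5, 6]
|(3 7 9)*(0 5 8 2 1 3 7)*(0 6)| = |(0 5 8 2 1 3 6)(7 9)| = 14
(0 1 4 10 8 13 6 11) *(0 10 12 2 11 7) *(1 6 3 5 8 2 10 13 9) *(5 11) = [6, 4, 5, 11, 12, 8, 7, 0, 9, 1, 2, 13, 10, 3] = (0 6 7)(1 4 12 10 2 5 8 9)(3 11 13)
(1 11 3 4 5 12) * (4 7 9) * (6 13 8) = [0, 11, 2, 7, 5, 12, 13, 9, 6, 4, 10, 3, 1, 8] = (1 11 3 7 9 4 5 12)(6 13 8)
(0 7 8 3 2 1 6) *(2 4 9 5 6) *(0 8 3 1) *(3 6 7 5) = (0 5 7 6 8 1 2)(3 4 9) = [5, 2, 0, 4, 9, 7, 8, 6, 1, 3]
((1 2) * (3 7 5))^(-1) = (1 2)(3 5 7) = [0, 2, 1, 5, 4, 7, 6, 3]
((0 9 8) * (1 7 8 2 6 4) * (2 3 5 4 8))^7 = (0 2 4 9 6 1 3 8 7 5) = [2, 3, 4, 8, 9, 0, 1, 5, 7, 6]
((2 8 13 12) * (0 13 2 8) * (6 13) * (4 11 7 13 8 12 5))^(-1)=(0 2 8 6)(4 5 13 7 11)=[2, 1, 8, 3, 5, 13, 0, 11, 6, 9, 10, 4, 12, 7]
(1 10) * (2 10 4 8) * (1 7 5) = (1 4 8 2 10 7 5) = [0, 4, 10, 3, 8, 1, 6, 5, 2, 9, 7]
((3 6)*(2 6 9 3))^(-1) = [0, 1, 6, 9, 4, 5, 2, 7, 8, 3] = (2 6)(3 9)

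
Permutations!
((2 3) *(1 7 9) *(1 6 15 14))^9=(1 6)(2 3)(7 15)(9 14)=[0, 6, 3, 2, 4, 5, 1, 15, 8, 14, 10, 11, 12, 13, 9, 7]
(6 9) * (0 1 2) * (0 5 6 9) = (9)(0 1 2 5 6) = [1, 2, 5, 3, 4, 6, 0, 7, 8, 9]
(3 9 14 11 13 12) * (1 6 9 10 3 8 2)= (1 6 9 14 11 13 12 8 2)(3 10)= [0, 6, 1, 10, 4, 5, 9, 7, 2, 14, 3, 13, 8, 12, 11]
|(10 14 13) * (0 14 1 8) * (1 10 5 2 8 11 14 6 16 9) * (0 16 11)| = |(0 6 11 14 13 5 2 8 16 9 1)| = 11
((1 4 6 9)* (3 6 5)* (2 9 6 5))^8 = (9) = [0, 1, 2, 3, 4, 5, 6, 7, 8, 9]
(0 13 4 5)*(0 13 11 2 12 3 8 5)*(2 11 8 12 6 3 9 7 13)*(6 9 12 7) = [8, 1, 9, 7, 0, 2, 3, 13, 5, 6, 10, 11, 12, 4] = (0 8 5 2 9 6 3 7 13 4)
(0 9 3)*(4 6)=(0 9 3)(4 6)=[9, 1, 2, 0, 6, 5, 4, 7, 8, 3]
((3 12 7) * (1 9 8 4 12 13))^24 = (13) = [0, 1, 2, 3, 4, 5, 6, 7, 8, 9, 10, 11, 12, 13]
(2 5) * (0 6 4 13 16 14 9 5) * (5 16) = (0 6 4 13 5 2)(9 16 14) = [6, 1, 0, 3, 13, 2, 4, 7, 8, 16, 10, 11, 12, 5, 9, 15, 14]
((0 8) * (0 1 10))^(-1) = (0 10 1 8) = [10, 8, 2, 3, 4, 5, 6, 7, 0, 9, 1]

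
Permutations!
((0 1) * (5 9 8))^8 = (5 8 9) = [0, 1, 2, 3, 4, 8, 6, 7, 9, 5]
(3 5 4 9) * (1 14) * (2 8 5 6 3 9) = (1 14)(2 8 5 4)(3 6) = [0, 14, 8, 6, 2, 4, 3, 7, 5, 9, 10, 11, 12, 13, 1]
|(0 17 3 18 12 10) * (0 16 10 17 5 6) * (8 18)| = 30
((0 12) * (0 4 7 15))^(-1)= (0 15 7 4 12)= [15, 1, 2, 3, 12, 5, 6, 4, 8, 9, 10, 11, 0, 13, 14, 7]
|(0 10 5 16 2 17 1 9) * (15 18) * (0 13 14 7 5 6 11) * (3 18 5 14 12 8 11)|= 16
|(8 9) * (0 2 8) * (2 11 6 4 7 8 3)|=|(0 11 6 4 7 8 9)(2 3)|=14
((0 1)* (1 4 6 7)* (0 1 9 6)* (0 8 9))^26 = (0 8 6)(4 9 7) = [8, 1, 2, 3, 9, 5, 0, 4, 6, 7]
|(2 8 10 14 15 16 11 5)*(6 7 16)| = |(2 8 10 14 15 6 7 16 11 5)| = 10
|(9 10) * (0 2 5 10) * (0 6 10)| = 3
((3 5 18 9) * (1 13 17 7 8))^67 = [0, 17, 2, 9, 4, 3, 6, 1, 13, 18, 10, 11, 12, 7, 14, 15, 16, 8, 5] = (1 17 8 13 7)(3 9 18 5)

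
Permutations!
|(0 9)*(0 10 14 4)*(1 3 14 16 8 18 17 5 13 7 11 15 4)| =|(0 9 10 16 8 18 17 5 13 7 11 15 4)(1 3 14)| =39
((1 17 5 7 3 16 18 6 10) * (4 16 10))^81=[0, 7, 2, 17, 16, 10, 4, 1, 8, 9, 5, 11, 12, 13, 14, 15, 18, 3, 6]=(1 7)(3 17)(4 16 18 6)(5 10)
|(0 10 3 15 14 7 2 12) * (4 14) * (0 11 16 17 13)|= 13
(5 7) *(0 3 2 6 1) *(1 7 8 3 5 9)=(0 5 8 3 2 6 7 9 1)=[5, 0, 6, 2, 4, 8, 7, 9, 3, 1]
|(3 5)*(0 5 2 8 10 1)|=|(0 5 3 2 8 10 1)|=7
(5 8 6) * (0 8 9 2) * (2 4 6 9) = (0 8 9 4 6 5 2) = [8, 1, 0, 3, 6, 2, 5, 7, 9, 4]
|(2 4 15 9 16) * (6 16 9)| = |(2 4 15 6 16)| = 5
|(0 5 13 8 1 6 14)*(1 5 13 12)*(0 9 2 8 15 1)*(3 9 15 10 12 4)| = |(0 13 10 12)(1 6 14 15)(2 8 5 4 3 9)| = 12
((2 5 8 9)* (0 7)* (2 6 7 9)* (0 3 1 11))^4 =(0 3 9 1 6 11 7)(2 5 8) =[3, 6, 5, 9, 4, 8, 11, 0, 2, 1, 10, 7]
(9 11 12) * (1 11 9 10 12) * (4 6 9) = (1 11)(4 6 9)(10 12) = [0, 11, 2, 3, 6, 5, 9, 7, 8, 4, 12, 1, 10]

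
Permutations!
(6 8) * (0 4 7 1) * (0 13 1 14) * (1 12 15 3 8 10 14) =(0 4 7 1 13 12 15 3 8 6 10 14) =[4, 13, 2, 8, 7, 5, 10, 1, 6, 9, 14, 11, 15, 12, 0, 3]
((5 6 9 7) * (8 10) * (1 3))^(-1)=(1 3)(5 7 9 6)(8 10)=[0, 3, 2, 1, 4, 7, 5, 9, 10, 6, 8]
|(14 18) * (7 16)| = |(7 16)(14 18)| = 2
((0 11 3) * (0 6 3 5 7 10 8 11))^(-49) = (3 6)(5 7 10 8 11) = [0, 1, 2, 6, 4, 7, 3, 10, 11, 9, 8, 5]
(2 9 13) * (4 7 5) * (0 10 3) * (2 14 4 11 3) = [10, 1, 9, 0, 7, 11, 6, 5, 8, 13, 2, 3, 12, 14, 4] = (0 10 2 9 13 14 4 7 5 11 3)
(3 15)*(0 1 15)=[1, 15, 2, 0, 4, 5, 6, 7, 8, 9, 10, 11, 12, 13, 14, 3]=(0 1 15 3)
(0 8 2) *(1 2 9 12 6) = (0 8 9 12 6 1 2) = [8, 2, 0, 3, 4, 5, 1, 7, 9, 12, 10, 11, 6]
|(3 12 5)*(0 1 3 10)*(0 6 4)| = 8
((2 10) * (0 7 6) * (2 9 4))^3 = [0, 1, 4, 3, 9, 5, 6, 7, 8, 10, 2] = (2 4 9 10)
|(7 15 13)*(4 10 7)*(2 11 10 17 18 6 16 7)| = |(2 11 10)(4 17 18 6 16 7 15 13)| = 24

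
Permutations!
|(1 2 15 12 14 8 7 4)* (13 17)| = |(1 2 15 12 14 8 7 4)(13 17)| = 8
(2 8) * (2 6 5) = [0, 1, 8, 3, 4, 2, 5, 7, 6] = (2 8 6 5)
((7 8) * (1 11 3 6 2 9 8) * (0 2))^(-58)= (0 1 2 11 9 3 8 6 7)= [1, 2, 11, 8, 4, 5, 7, 0, 6, 3, 10, 9]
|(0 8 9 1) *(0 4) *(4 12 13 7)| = |(0 8 9 1 12 13 7 4)| = 8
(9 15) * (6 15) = (6 15 9) = [0, 1, 2, 3, 4, 5, 15, 7, 8, 6, 10, 11, 12, 13, 14, 9]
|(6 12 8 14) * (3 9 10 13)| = |(3 9 10 13)(6 12 8 14)| = 4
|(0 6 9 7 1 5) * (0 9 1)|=6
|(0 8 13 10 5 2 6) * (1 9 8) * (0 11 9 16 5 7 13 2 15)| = |(0 1 16 5 15)(2 6 11 9 8)(7 13 10)| = 15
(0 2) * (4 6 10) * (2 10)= (0 10 4 6 2)= [10, 1, 0, 3, 6, 5, 2, 7, 8, 9, 4]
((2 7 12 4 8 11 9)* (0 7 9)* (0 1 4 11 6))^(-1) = (0 6 8 4 1 11 12 7)(2 9) = [6, 11, 9, 3, 1, 5, 8, 0, 4, 2, 10, 12, 7]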